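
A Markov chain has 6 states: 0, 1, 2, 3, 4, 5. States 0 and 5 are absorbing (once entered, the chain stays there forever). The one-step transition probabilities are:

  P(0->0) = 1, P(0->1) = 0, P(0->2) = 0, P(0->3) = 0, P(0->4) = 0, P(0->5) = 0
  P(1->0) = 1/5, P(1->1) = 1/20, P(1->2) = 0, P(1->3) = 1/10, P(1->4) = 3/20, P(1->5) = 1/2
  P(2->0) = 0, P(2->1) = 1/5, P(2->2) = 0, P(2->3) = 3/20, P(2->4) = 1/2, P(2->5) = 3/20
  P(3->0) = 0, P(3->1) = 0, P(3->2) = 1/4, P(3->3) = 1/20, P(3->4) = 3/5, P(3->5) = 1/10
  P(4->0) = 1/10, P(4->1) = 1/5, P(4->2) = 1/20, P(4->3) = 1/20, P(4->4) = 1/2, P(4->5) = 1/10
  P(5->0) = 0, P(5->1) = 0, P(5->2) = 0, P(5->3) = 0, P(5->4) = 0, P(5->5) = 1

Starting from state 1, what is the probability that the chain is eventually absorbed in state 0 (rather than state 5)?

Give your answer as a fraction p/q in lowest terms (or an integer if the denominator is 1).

Let a_i = P(absorbed in 0 | start in state i).
Boundary conditions: a_0 = 1, a_5 = 0.
For each transient state i, a_i = sum_j P(i->j) * a_j:
  a_1 = 1/5*a_0 + 1/20*a_1 + 0*a_2 + 1/10*a_3 + 3/20*a_4 + 1/2*a_5
  a_2 = 0*a_0 + 1/5*a_1 + 0*a_2 + 3/20*a_3 + 1/2*a_4 + 3/20*a_5
  a_3 = 0*a_0 + 0*a_1 + 1/4*a_2 + 1/20*a_3 + 3/5*a_4 + 1/10*a_5
  a_4 = 1/10*a_0 + 1/5*a_1 + 1/20*a_2 + 1/20*a_3 + 1/2*a_4 + 1/10*a_5

Substituting a_0 = 1 and a_5 = 0, rearrange to (I - Q) a = r where r[i] = P(i -> 0):
  [19/20, 0, -1/10, -3/20] . (a_1, a_2, a_3, a_4) = 1/5
  [-1/5, 1, -3/20, -1/2] . (a_1, a_2, a_3, a_4) = 0
  [0, -1/4, 19/20, -3/5] . (a_1, a_2, a_3, a_4) = 0
  [-1/5, -1/20, -1/20, 1/2] . (a_1, a_2, a_3, a_4) = 1/10

Solving yields:
  a_1 = 7943/26031
  a_2 = 7850/26031
  a_3 = 8386/26031
  a_4 = 10007/26031

Starting state is 1, so the absorption probability is a_1 = 7943/26031.

Answer: 7943/26031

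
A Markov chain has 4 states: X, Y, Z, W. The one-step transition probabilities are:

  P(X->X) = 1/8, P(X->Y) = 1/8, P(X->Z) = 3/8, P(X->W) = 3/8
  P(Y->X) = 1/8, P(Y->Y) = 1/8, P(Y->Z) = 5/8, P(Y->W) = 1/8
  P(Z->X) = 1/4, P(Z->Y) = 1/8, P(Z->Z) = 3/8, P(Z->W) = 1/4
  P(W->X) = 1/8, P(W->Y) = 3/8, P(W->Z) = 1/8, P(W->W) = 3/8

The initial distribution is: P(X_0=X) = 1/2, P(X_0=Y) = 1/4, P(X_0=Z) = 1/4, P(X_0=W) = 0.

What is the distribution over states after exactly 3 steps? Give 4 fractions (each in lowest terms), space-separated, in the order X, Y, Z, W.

Propagating the distribution step by step (d_{t+1} = d_t * P):
d_0 = (X=1/2, Y=1/4, Z=1/4, W=0)
  d_1[X] = 1/2*1/8 + 1/4*1/8 + 1/4*1/4 + 0*1/8 = 5/32
  d_1[Y] = 1/2*1/8 + 1/4*1/8 + 1/4*1/8 + 0*3/8 = 1/8
  d_1[Z] = 1/2*3/8 + 1/4*5/8 + 1/4*3/8 + 0*1/8 = 7/16
  d_1[W] = 1/2*3/8 + 1/4*1/8 + 1/4*1/4 + 0*3/8 = 9/32
d_1 = (X=5/32, Y=1/8, Z=7/16, W=9/32)
  d_2[X] = 5/32*1/8 + 1/8*1/8 + 7/16*1/4 + 9/32*1/8 = 23/128
  d_2[Y] = 5/32*1/8 + 1/8*1/8 + 7/16*1/8 + 9/32*3/8 = 25/128
  d_2[Z] = 5/32*3/8 + 1/8*5/8 + 7/16*3/8 + 9/32*1/8 = 43/128
  d_2[W] = 5/32*3/8 + 1/8*1/8 + 7/16*1/4 + 9/32*3/8 = 37/128
d_2 = (X=23/128, Y=25/128, Z=43/128, W=37/128)
  d_3[X] = 23/128*1/8 + 25/128*1/8 + 43/128*1/4 + 37/128*1/8 = 171/1024
  d_3[Y] = 23/128*1/8 + 25/128*1/8 + 43/128*1/8 + 37/128*3/8 = 101/512
  d_3[Z] = 23/128*3/8 + 25/128*5/8 + 43/128*3/8 + 37/128*1/8 = 45/128
  d_3[W] = 23/128*3/8 + 25/128*1/8 + 43/128*1/4 + 37/128*3/8 = 291/1024
d_3 = (X=171/1024, Y=101/512, Z=45/128, W=291/1024)

Answer: 171/1024 101/512 45/128 291/1024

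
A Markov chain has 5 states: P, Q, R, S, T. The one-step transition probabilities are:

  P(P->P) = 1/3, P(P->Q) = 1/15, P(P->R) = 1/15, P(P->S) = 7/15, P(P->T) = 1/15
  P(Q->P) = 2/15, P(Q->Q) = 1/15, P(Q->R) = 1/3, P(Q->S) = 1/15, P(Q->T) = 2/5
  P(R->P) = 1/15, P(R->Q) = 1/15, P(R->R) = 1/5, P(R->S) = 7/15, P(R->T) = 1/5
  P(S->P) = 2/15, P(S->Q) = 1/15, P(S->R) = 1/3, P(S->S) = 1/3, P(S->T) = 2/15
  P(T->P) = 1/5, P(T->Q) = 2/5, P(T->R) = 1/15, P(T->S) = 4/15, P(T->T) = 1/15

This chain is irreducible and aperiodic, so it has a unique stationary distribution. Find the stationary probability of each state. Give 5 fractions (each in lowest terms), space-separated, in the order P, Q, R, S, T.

Answer: 7289/45095 5388/45095 9867/45095 15406/45095 1429/9019

Derivation:
The stationary distribution satisfies pi = pi * P, i.e.:
  pi_P = 1/3*pi_P + 2/15*pi_Q + 1/15*pi_R + 2/15*pi_S + 1/5*pi_T
  pi_Q = 1/15*pi_P + 1/15*pi_Q + 1/15*pi_R + 1/15*pi_S + 2/5*pi_T
  pi_R = 1/15*pi_P + 1/3*pi_Q + 1/5*pi_R + 1/3*pi_S + 1/15*pi_T
  pi_S = 7/15*pi_P + 1/15*pi_Q + 7/15*pi_R + 1/3*pi_S + 4/15*pi_T
  pi_T = 1/15*pi_P + 2/5*pi_Q + 1/5*pi_R + 2/15*pi_S + 1/15*pi_T
with normalization: pi_P + pi_Q + pi_R + pi_S + pi_T = 1.

Using the first 4 balance equations plus normalization, the linear system A*pi = b is:
  [-2/3, 2/15, 1/15, 2/15, 1/5] . pi = 0
  [1/15, -14/15, 1/15, 1/15, 2/5] . pi = 0
  [1/15, 1/3, -4/5, 1/3, 1/15] . pi = 0
  [7/15, 1/15, 7/15, -2/3, 4/15] . pi = 0
  [1, 1, 1, 1, 1] . pi = 1

Solving yields:
  pi_P = 7289/45095
  pi_Q = 5388/45095
  pi_R = 9867/45095
  pi_S = 15406/45095
  pi_T = 1429/9019

Verification (pi * P):
  7289/45095*1/3 + 5388/45095*2/15 + 9867/45095*1/15 + 15406/45095*2/15 + 1429/9019*1/5 = 7289/45095 = pi_P  (ok)
  7289/45095*1/15 + 5388/45095*1/15 + 9867/45095*1/15 + 15406/45095*1/15 + 1429/9019*2/5 = 5388/45095 = pi_Q  (ok)
  7289/45095*1/15 + 5388/45095*1/3 + 9867/45095*1/5 + 15406/45095*1/3 + 1429/9019*1/15 = 9867/45095 = pi_R  (ok)
  7289/45095*7/15 + 5388/45095*1/15 + 9867/45095*7/15 + 15406/45095*1/3 + 1429/9019*4/15 = 15406/45095 = pi_S  (ok)
  7289/45095*1/15 + 5388/45095*2/5 + 9867/45095*1/5 + 15406/45095*2/15 + 1429/9019*1/15 = 1429/9019 = pi_T  (ok)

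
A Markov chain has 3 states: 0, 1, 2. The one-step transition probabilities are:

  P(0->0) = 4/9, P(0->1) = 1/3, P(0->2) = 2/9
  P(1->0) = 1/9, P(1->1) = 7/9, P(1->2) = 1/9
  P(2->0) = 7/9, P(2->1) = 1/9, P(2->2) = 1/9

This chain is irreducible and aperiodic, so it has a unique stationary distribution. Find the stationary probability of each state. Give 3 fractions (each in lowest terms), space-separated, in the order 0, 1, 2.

Answer: 5/16 13/24 7/48

Derivation:
The stationary distribution satisfies pi = pi * P, i.e.:
  pi_0 = 4/9*pi_0 + 1/9*pi_1 + 7/9*pi_2
  pi_1 = 1/3*pi_0 + 7/9*pi_1 + 1/9*pi_2
  pi_2 = 2/9*pi_0 + 1/9*pi_1 + 1/9*pi_2
with normalization: pi_0 + pi_1 + pi_2 = 1.

Using the first 2 balance equations plus normalization, the linear system A*pi = b is:
  [-5/9, 1/9, 7/9] . pi = 0
  [1/3, -2/9, 1/9] . pi = 0
  [1, 1, 1] . pi = 1

Solving yields:
  pi_0 = 5/16
  pi_1 = 13/24
  pi_2 = 7/48

Verification (pi * P):
  5/16*4/9 + 13/24*1/9 + 7/48*7/9 = 5/16 = pi_0  (ok)
  5/16*1/3 + 13/24*7/9 + 7/48*1/9 = 13/24 = pi_1  (ok)
  5/16*2/9 + 13/24*1/9 + 7/48*1/9 = 7/48 = pi_2  (ok)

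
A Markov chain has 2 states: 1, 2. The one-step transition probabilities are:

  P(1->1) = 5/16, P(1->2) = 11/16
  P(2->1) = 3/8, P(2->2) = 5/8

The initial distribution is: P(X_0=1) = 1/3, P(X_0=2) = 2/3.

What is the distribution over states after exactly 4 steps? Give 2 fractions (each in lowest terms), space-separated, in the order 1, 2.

Answer: 69391/196608 127217/196608

Derivation:
Propagating the distribution step by step (d_{t+1} = d_t * P):
d_0 = (1=1/3, 2=2/3)
  d_1[1] = 1/3*5/16 + 2/3*3/8 = 17/48
  d_1[2] = 1/3*11/16 + 2/3*5/8 = 31/48
d_1 = (1=17/48, 2=31/48)
  d_2[1] = 17/48*5/16 + 31/48*3/8 = 271/768
  d_2[2] = 17/48*11/16 + 31/48*5/8 = 497/768
d_2 = (1=271/768, 2=497/768)
  d_3[1] = 271/768*5/16 + 497/768*3/8 = 4337/12288
  d_3[2] = 271/768*11/16 + 497/768*5/8 = 7951/12288
d_3 = (1=4337/12288, 2=7951/12288)
  d_4[1] = 4337/12288*5/16 + 7951/12288*3/8 = 69391/196608
  d_4[2] = 4337/12288*11/16 + 7951/12288*5/8 = 127217/196608
d_4 = (1=69391/196608, 2=127217/196608)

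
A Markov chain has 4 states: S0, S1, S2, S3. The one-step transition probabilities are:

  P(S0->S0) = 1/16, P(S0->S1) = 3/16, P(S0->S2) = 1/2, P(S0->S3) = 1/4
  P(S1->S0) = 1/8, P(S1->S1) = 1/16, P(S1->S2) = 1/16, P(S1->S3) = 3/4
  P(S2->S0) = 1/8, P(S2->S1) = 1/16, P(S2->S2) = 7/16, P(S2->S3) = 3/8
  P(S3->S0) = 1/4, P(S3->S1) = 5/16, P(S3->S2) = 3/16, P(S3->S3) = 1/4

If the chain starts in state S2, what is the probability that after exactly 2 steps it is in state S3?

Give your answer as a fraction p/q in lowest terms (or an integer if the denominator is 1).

Computing P^2 by repeated multiplication:
P^1 =
  S0: [1/16, 3/16, 1/2, 1/4]
  S1: [1/8, 1/16, 1/16, 3/4]
  S2: [1/8, 1/16, 7/16, 3/8]
  S3: [1/4, 5/16, 3/16, 1/4]
P^2 =
  S0: [39/256, 17/128, 79/256, 13/32]
  S1: [27/128, 17/64, 15/64, 37/128]
  S2: [21/128, 11/64, 21/64, 43/128]
  S3: [9/64, 5/32, 35/128, 55/128]

(P^2)[S2 -> S3] = 43/128

Answer: 43/128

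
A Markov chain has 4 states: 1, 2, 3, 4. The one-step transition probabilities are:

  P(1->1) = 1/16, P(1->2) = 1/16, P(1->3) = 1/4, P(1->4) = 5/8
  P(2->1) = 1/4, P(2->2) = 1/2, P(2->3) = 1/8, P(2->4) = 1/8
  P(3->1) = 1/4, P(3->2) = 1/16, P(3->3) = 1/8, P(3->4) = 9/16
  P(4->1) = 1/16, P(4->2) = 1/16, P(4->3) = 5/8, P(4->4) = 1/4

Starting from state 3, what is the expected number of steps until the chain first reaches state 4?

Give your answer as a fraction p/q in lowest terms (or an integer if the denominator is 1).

Answer: 1368/721

Derivation:
Let h_i = expected steps to first reach 4 from state i.
Boundary: h_4 = 0.
First-step equations for the other states:
  h_1 = 1 + 1/16*h_1 + 1/16*h_2 + 1/4*h_3 + 5/8*h_4
  h_2 = 1 + 1/4*h_1 + 1/2*h_2 + 1/8*h_3 + 1/8*h_4
  h_3 = 1 + 1/4*h_1 + 1/16*h_2 + 1/8*h_3 + 9/16*h_4

Substituting h_4 = 0 and rearranging gives the linear system (I - Q) h = 1:
  [15/16, -1/16, -1/4] . (h_1, h_2, h_3) = 1
  [-1/4, 1/2, -1/8] . (h_1, h_2, h_3) = 1
  [-1/4, -1/16, 7/8] . (h_1, h_2, h_3) = 1

Solving yields:
  h_1 = 1296/721
  h_2 = 2432/721
  h_3 = 1368/721

Starting state is 3, so the expected hitting time is h_3 = 1368/721.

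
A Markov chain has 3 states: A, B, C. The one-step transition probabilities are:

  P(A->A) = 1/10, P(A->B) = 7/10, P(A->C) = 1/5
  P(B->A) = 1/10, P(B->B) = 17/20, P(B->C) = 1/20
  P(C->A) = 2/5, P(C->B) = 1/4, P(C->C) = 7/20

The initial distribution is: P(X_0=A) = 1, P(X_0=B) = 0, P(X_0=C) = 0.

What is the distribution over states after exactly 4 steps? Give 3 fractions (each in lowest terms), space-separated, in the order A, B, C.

Propagating the distribution step by step (d_{t+1} = d_t * P):
d_0 = (A=1, B=0, C=0)
  d_1[A] = 1*1/10 + 0*1/10 + 0*2/5 = 1/10
  d_1[B] = 1*7/10 + 0*17/20 + 0*1/4 = 7/10
  d_1[C] = 1*1/5 + 0*1/20 + 0*7/20 = 1/5
d_1 = (A=1/10, B=7/10, C=1/5)
  d_2[A] = 1/10*1/10 + 7/10*1/10 + 1/5*2/5 = 4/25
  d_2[B] = 1/10*7/10 + 7/10*17/20 + 1/5*1/4 = 143/200
  d_2[C] = 1/10*1/5 + 7/10*1/20 + 1/5*7/20 = 1/8
d_2 = (A=4/25, B=143/200, C=1/8)
  d_3[A] = 4/25*1/10 + 143/200*1/10 + 1/8*2/5 = 11/80
  d_3[B] = 4/25*7/10 + 143/200*17/20 + 1/8*1/4 = 751/1000
  d_3[C] = 4/25*1/5 + 143/200*1/20 + 1/8*7/20 = 223/2000
d_3 = (A=11/80, B=751/1000, C=223/2000)
  d_4[A] = 11/80*1/10 + 751/1000*1/10 + 223/2000*2/5 = 2669/20000
  d_4[B] = 11/80*7/10 + 751/1000*17/20 + 223/2000*1/4 = 30499/40000
  d_4[C] = 11/80*1/5 + 751/1000*1/20 + 223/2000*7/20 = 4163/40000
d_4 = (A=2669/20000, B=30499/40000, C=4163/40000)

Answer: 2669/20000 30499/40000 4163/40000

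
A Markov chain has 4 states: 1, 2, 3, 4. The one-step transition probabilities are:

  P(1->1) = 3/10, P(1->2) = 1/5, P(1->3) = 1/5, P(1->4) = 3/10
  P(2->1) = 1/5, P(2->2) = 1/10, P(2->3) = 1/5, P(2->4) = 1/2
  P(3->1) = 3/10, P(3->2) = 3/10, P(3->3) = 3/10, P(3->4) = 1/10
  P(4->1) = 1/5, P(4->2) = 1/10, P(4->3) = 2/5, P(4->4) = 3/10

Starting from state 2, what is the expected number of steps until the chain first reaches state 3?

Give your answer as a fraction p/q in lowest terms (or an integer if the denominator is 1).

Answer: 540/149

Derivation:
Let h_i = expected steps to first reach 3 from state i.
Boundary: h_3 = 0.
First-step equations for the other states:
  h_1 = 1 + 3/10*h_1 + 1/5*h_2 + 1/5*h_3 + 3/10*h_4
  h_2 = 1 + 1/5*h_1 + 1/10*h_2 + 1/5*h_3 + 1/2*h_4
  h_4 = 1 + 1/5*h_1 + 1/10*h_2 + 2/5*h_3 + 3/10*h_4

Substituting h_3 = 0 and rearranging gives the linear system (I - Q) h = 1:
  [7/10, -1/5, -3/10] . (h_1, h_2, h_4) = 1
  [-1/5, 9/10, -1/2] . (h_1, h_2, h_4) = 1
  [-1/5, -1/10, 7/10] . (h_1, h_2, h_4) = 1

Solving yields:
  h_1 = 560/149
  h_2 = 540/149
  h_4 = 450/149

Starting state is 2, so the expected hitting time is h_2 = 540/149.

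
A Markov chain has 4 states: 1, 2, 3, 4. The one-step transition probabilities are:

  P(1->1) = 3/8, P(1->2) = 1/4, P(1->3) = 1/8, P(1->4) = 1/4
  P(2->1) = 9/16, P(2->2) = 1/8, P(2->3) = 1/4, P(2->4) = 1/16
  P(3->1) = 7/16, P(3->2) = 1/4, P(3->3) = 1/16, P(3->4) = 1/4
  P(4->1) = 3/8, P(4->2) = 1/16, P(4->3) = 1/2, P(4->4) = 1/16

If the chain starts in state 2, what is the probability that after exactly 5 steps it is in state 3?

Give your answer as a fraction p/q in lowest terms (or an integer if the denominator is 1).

Answer: 108175/524288

Derivation:
Computing P^5 by repeated multiplication:
P^1 =
  1: [3/8, 1/4, 1/8, 1/4]
  2: [9/16, 1/8, 1/4, 1/16]
  3: [7/16, 1/4, 1/16, 1/4]
  4: [3/8, 1/16, 1/2, 1/16]
P^2 =
  1: [55/128, 11/64, 31/128, 5/32]
  2: [53/128, 57/256, 19/128, 55/256]
  3: [109/256, 11/64, 63/256, 5/32]
  4: [107/256, 59/256, 1/8, 29/128]
P^3 =
  1: [865/2048, 51/256, 389/2048, 193/1024]
  2: [1745/4096, 745/4096, 459/2048, 43/256]
  3: [1731/4096, 51/256, 777/4096, 193/1024]
  4: [1745/4096, 183/1024, 473/2048, 673/4096]
P^4 =
  1: [13901/32768, 3109/16384, 6839/32768, 2905/16384]
  2: [27729/65536, 6415/32768, 3223/16384, 12085/65536]
  3: [27801/65536, 3109/16384, 13679/65536, 2905/16384]
  4: [13859/32768, 12901/65536, 3187/16384, 12169/65536]
P^5 =
  1: [222101/524288, 50603/262144, 105993/524288, 23747/131072]
  2: [222299/524288, 200229/1048576, 108175/524288, 187399/1048576]
  3: [444203/1048576, 50603/262144, 211985/1048576, 23747/131072]
  4: [444667/1048576, 199835/1048576, 54285/262144, 93467/524288]

(P^5)[2 -> 3] = 108175/524288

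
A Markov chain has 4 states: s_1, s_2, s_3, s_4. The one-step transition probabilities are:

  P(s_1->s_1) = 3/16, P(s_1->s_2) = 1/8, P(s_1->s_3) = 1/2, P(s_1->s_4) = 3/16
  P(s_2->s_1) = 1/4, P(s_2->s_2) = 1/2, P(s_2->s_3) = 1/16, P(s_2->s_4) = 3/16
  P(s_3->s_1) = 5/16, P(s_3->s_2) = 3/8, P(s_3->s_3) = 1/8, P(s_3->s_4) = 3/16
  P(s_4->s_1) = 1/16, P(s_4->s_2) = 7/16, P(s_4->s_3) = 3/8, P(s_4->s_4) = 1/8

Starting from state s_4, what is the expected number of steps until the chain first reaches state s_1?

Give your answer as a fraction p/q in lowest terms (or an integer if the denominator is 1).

Answer: 4720/917

Derivation:
Let h_i = expected steps to first reach s_1 from state i.
Boundary: h_s_1 = 0.
First-step equations for the other states:
  h_s_2 = 1 + 1/4*h_s_1 + 1/2*h_s_2 + 1/16*h_s_3 + 3/16*h_s_4
  h_s_3 = 1 + 5/16*h_s_1 + 3/8*h_s_2 + 1/8*h_s_3 + 3/16*h_s_4
  h_s_4 = 1 + 1/16*h_s_1 + 7/16*h_s_2 + 3/8*h_s_3 + 1/8*h_s_4

Substituting h_s_1 = 0 and rearranging gives the linear system (I - Q) h = 1:
  [1/2, -1/16, -3/16] . (h_s_2, h_s_3, h_s_4) = 1
  [-3/8, 7/8, -3/16] . (h_s_2, h_s_3, h_s_4) = 1
  [-7/16, -3/8, 7/8] . (h_s_2, h_s_3, h_s_4) = 1

Solving yields:
  h_s_2 = 4080/917
  h_s_3 = 544/131
  h_s_4 = 4720/917

Starting state is s_4, so the expected hitting time is h_s_4 = 4720/917.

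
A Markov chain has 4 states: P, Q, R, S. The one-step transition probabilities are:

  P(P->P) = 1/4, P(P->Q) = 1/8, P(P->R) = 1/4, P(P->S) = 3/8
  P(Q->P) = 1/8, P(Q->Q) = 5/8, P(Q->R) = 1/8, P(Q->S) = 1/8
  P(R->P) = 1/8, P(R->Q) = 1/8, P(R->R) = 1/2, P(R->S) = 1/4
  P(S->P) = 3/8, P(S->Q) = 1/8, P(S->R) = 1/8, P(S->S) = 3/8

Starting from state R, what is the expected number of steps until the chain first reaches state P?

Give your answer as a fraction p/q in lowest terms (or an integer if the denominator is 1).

Answer: 16/3

Derivation:
Let h_i = expected steps to first reach P from state i.
Boundary: h_P = 0.
First-step equations for the other states:
  h_Q = 1 + 1/8*h_P + 5/8*h_Q + 1/8*h_R + 1/8*h_S
  h_R = 1 + 1/8*h_P + 1/8*h_Q + 1/2*h_R + 1/4*h_S
  h_S = 1 + 3/8*h_P + 1/8*h_Q + 1/8*h_R + 3/8*h_S

Substituting h_P = 0 and rearranging gives the linear system (I - Q) h = 1:
  [3/8, -1/8, -1/8] . (h_Q, h_R, h_S) = 1
  [-1/8, 1/2, -1/4] . (h_Q, h_R, h_S) = 1
  [-1/8, -1/8, 5/8] . (h_Q, h_R, h_S) = 1

Solving yields:
  h_Q = 40/7
  h_R = 16/3
  h_S = 80/21

Starting state is R, so the expected hitting time is h_R = 16/3.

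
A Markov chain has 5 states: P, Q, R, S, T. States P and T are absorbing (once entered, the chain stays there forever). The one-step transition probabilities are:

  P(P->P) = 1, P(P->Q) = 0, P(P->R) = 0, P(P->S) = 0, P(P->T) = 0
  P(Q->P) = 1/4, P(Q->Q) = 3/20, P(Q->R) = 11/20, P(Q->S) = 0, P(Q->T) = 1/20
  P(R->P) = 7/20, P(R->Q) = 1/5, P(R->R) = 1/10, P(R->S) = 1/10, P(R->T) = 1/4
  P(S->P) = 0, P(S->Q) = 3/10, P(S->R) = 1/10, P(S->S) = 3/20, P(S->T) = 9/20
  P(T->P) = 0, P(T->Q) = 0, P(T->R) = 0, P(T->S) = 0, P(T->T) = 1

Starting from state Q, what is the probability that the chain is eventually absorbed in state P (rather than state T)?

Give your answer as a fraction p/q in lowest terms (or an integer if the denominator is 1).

Answer: 2819/4254

Derivation:
Let a_i = P(absorbed in P | start in state i).
Boundary conditions: a_P = 1, a_T = 0.
For each transient state i, a_i = sum_j P(i->j) * a_j:
  a_Q = 1/4*a_P + 3/20*a_Q + 11/20*a_R + 0*a_S + 1/20*a_T
  a_R = 7/20*a_P + 1/5*a_Q + 1/10*a_R + 1/10*a_S + 1/4*a_T
  a_S = 0*a_P + 3/10*a_Q + 1/10*a_R + 3/20*a_S + 9/20*a_T

Substituting a_P = 1 and a_T = 0, rearrange to (I - Q) a = r where r[i] = P(i -> P):
  [17/20, -11/20, 0] . (a_Q, a_R, a_S) = 1/4
  [-1/5, 9/10, -1/10] . (a_Q, a_R, a_S) = 7/20
  [-3/10, -1/10, 17/20] . (a_Q, a_R, a_S) = 0

Solving yields:
  a_Q = 2819/4254
  a_R = 2423/4254
  a_S = 640/2127

Starting state is Q, so the absorption probability is a_Q = 2819/4254.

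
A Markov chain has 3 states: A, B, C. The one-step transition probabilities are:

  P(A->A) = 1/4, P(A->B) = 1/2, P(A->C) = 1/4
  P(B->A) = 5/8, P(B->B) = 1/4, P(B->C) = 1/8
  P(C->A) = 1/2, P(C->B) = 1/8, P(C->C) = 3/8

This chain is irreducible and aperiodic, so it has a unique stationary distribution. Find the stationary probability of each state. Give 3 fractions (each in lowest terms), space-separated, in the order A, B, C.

The stationary distribution satisfies pi = pi * P, i.e.:
  pi_A = 1/4*pi_A + 5/8*pi_B + 1/2*pi_C
  pi_B = 1/2*pi_A + 1/4*pi_B + 1/8*pi_C
  pi_C = 1/4*pi_A + 1/8*pi_B + 3/8*pi_C
with normalization: pi_A + pi_B + pi_C = 1.

Using the first 2 balance equations plus normalization, the linear system A*pi = b is:
  [-3/4, 5/8, 1/2] . pi = 0
  [1/2, -3/4, 1/8] . pi = 0
  [1, 1, 1] . pi = 1

Solving yields:
  pi_A = 29/67
  pi_B = 22/67
  pi_C = 16/67

Verification (pi * P):
  29/67*1/4 + 22/67*5/8 + 16/67*1/2 = 29/67 = pi_A  (ok)
  29/67*1/2 + 22/67*1/4 + 16/67*1/8 = 22/67 = pi_B  (ok)
  29/67*1/4 + 22/67*1/8 + 16/67*3/8 = 16/67 = pi_C  (ok)

Answer: 29/67 22/67 16/67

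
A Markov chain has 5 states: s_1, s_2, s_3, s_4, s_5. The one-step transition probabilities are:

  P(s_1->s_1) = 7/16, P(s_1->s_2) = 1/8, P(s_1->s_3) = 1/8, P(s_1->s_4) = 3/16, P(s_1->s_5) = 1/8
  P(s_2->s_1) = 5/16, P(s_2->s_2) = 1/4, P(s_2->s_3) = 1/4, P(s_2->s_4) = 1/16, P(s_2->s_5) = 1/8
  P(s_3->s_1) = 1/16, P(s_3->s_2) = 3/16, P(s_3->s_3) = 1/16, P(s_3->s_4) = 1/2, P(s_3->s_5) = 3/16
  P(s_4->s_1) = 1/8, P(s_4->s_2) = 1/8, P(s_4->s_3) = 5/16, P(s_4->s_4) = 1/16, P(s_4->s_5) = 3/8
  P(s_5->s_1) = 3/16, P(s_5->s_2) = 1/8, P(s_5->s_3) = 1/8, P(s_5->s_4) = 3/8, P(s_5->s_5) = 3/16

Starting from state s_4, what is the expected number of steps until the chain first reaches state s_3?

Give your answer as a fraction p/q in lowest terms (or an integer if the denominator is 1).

Answer: 7952/1703

Derivation:
Let h_i = expected steps to first reach s_3 from state i.
Boundary: h_s_3 = 0.
First-step equations for the other states:
  h_s_1 = 1 + 7/16*h_s_1 + 1/8*h_s_2 + 1/8*h_s_3 + 3/16*h_s_4 + 1/8*h_s_5
  h_s_2 = 1 + 5/16*h_s_1 + 1/4*h_s_2 + 1/4*h_s_3 + 1/16*h_s_4 + 1/8*h_s_5
  h_s_4 = 1 + 1/8*h_s_1 + 1/8*h_s_2 + 5/16*h_s_3 + 1/16*h_s_4 + 3/8*h_s_5
  h_s_5 = 1 + 3/16*h_s_1 + 1/8*h_s_2 + 1/8*h_s_3 + 3/8*h_s_4 + 3/16*h_s_5

Substituting h_s_3 = 0 and rearranging gives the linear system (I - Q) h = 1:
  [9/16, -1/8, -3/16, -1/8] . (h_s_1, h_s_2, h_s_4, h_s_5) = 1
  [-5/16, 3/4, -1/16, -1/8] . (h_s_1, h_s_2, h_s_4, h_s_5) = 1
  [-1/8, -1/8, 15/16, -3/8] . (h_s_1, h_s_2, h_s_4, h_s_5) = 1
  [-3/16, -1/8, -3/8, 13/16] . (h_s_1, h_s_2, h_s_4, h_s_5) = 1

Solving yields:
  h_s_1 = 9632/1703
  h_s_2 = 8496/1703
  h_s_4 = 7952/1703
  h_s_5 = 9296/1703

Starting state is s_4, so the expected hitting time is h_s_4 = 7952/1703.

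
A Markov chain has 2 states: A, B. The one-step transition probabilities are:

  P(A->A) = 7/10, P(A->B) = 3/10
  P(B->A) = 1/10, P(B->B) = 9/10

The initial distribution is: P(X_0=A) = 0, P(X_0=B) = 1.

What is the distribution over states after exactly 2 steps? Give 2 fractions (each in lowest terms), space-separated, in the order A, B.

Answer: 4/25 21/25

Derivation:
Propagating the distribution step by step (d_{t+1} = d_t * P):
d_0 = (A=0, B=1)
  d_1[A] = 0*7/10 + 1*1/10 = 1/10
  d_1[B] = 0*3/10 + 1*9/10 = 9/10
d_1 = (A=1/10, B=9/10)
  d_2[A] = 1/10*7/10 + 9/10*1/10 = 4/25
  d_2[B] = 1/10*3/10 + 9/10*9/10 = 21/25
d_2 = (A=4/25, B=21/25)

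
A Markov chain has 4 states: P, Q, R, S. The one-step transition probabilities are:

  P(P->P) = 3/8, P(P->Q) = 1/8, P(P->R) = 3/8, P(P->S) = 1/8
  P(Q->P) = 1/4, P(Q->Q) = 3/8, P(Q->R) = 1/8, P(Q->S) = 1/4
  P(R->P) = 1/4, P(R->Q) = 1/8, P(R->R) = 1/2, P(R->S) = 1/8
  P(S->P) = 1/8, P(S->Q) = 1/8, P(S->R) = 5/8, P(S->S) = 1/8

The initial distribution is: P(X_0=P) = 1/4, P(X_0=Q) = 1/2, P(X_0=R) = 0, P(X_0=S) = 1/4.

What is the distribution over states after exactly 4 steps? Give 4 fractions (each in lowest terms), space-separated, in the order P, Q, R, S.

Answer: 2165/8192 43/256 3451/8192 75/512

Derivation:
Propagating the distribution step by step (d_{t+1} = d_t * P):
d_0 = (P=1/4, Q=1/2, R=0, S=1/4)
  d_1[P] = 1/4*3/8 + 1/2*1/4 + 0*1/4 + 1/4*1/8 = 1/4
  d_1[Q] = 1/4*1/8 + 1/2*3/8 + 0*1/8 + 1/4*1/8 = 1/4
  d_1[R] = 1/4*3/8 + 1/2*1/8 + 0*1/2 + 1/4*5/8 = 5/16
  d_1[S] = 1/4*1/8 + 1/2*1/4 + 0*1/8 + 1/4*1/8 = 3/16
d_1 = (P=1/4, Q=1/4, R=5/16, S=3/16)
  d_2[P] = 1/4*3/8 + 1/4*1/4 + 5/16*1/4 + 3/16*1/8 = 33/128
  d_2[Q] = 1/4*1/8 + 1/4*3/8 + 5/16*1/8 + 3/16*1/8 = 3/16
  d_2[R] = 1/4*3/8 + 1/4*1/8 + 5/16*1/2 + 3/16*5/8 = 51/128
  d_2[S] = 1/4*1/8 + 1/4*1/4 + 5/16*1/8 + 3/16*1/8 = 5/32
d_2 = (P=33/128, Q=3/16, R=51/128, S=5/32)
  d_3[P] = 33/128*3/8 + 3/16*1/4 + 51/128*1/4 + 5/32*1/8 = 269/1024
  d_3[Q] = 33/128*1/8 + 3/16*3/8 + 51/128*1/8 + 5/32*1/8 = 11/64
  d_3[R] = 33/128*3/8 + 3/16*1/8 + 51/128*1/2 + 5/32*5/8 = 427/1024
  d_3[S] = 33/128*1/8 + 3/16*1/4 + 51/128*1/8 + 5/32*1/8 = 19/128
d_3 = (P=269/1024, Q=11/64, R=427/1024, S=19/128)
  d_4[P] = 269/1024*3/8 + 11/64*1/4 + 427/1024*1/4 + 19/128*1/8 = 2165/8192
  d_4[Q] = 269/1024*1/8 + 11/64*3/8 + 427/1024*1/8 + 19/128*1/8 = 43/256
  d_4[R] = 269/1024*3/8 + 11/64*1/8 + 427/1024*1/2 + 19/128*5/8 = 3451/8192
  d_4[S] = 269/1024*1/8 + 11/64*1/4 + 427/1024*1/8 + 19/128*1/8 = 75/512
d_4 = (P=2165/8192, Q=43/256, R=3451/8192, S=75/512)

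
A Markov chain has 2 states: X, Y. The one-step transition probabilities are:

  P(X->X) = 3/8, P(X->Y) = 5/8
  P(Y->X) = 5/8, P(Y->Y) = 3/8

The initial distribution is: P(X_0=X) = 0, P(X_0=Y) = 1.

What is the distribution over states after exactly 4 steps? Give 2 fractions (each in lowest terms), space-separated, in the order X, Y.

Propagating the distribution step by step (d_{t+1} = d_t * P):
d_0 = (X=0, Y=1)
  d_1[X] = 0*3/8 + 1*5/8 = 5/8
  d_1[Y] = 0*5/8 + 1*3/8 = 3/8
d_1 = (X=5/8, Y=3/8)
  d_2[X] = 5/8*3/8 + 3/8*5/8 = 15/32
  d_2[Y] = 5/8*5/8 + 3/8*3/8 = 17/32
d_2 = (X=15/32, Y=17/32)
  d_3[X] = 15/32*3/8 + 17/32*5/8 = 65/128
  d_3[Y] = 15/32*5/8 + 17/32*3/8 = 63/128
d_3 = (X=65/128, Y=63/128)
  d_4[X] = 65/128*3/8 + 63/128*5/8 = 255/512
  d_4[Y] = 65/128*5/8 + 63/128*3/8 = 257/512
d_4 = (X=255/512, Y=257/512)

Answer: 255/512 257/512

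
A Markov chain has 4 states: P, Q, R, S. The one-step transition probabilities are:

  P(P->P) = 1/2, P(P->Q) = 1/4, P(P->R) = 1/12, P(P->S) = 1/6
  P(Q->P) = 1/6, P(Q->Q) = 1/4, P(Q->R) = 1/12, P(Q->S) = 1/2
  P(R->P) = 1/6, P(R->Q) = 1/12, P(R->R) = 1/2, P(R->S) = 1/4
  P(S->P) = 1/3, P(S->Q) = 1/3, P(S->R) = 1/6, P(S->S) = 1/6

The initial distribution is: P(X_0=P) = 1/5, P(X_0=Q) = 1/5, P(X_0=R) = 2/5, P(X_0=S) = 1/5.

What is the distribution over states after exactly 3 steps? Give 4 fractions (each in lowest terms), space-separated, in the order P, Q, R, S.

Answer: 167/540 127/540 421/2160 563/2160

Derivation:
Propagating the distribution step by step (d_{t+1} = d_t * P):
d_0 = (P=1/5, Q=1/5, R=2/5, S=1/5)
  d_1[P] = 1/5*1/2 + 1/5*1/6 + 2/5*1/6 + 1/5*1/3 = 4/15
  d_1[Q] = 1/5*1/4 + 1/5*1/4 + 2/5*1/12 + 1/5*1/3 = 1/5
  d_1[R] = 1/5*1/12 + 1/5*1/12 + 2/5*1/2 + 1/5*1/6 = 4/15
  d_1[S] = 1/5*1/6 + 1/5*1/2 + 2/5*1/4 + 1/5*1/6 = 4/15
d_1 = (P=4/15, Q=1/5, R=4/15, S=4/15)
  d_2[P] = 4/15*1/2 + 1/5*1/6 + 4/15*1/6 + 4/15*1/3 = 3/10
  d_2[Q] = 4/15*1/4 + 1/5*1/4 + 4/15*1/12 + 4/15*1/3 = 41/180
  d_2[R] = 4/15*1/12 + 1/5*1/12 + 4/15*1/2 + 4/15*1/6 = 13/60
  d_2[S] = 4/15*1/6 + 1/5*1/2 + 4/15*1/4 + 4/15*1/6 = 23/90
d_2 = (P=3/10, Q=41/180, R=13/60, S=23/90)
  d_3[P] = 3/10*1/2 + 41/180*1/6 + 13/60*1/6 + 23/90*1/3 = 167/540
  d_3[Q] = 3/10*1/4 + 41/180*1/4 + 13/60*1/12 + 23/90*1/3 = 127/540
  d_3[R] = 3/10*1/12 + 41/180*1/12 + 13/60*1/2 + 23/90*1/6 = 421/2160
  d_3[S] = 3/10*1/6 + 41/180*1/2 + 13/60*1/4 + 23/90*1/6 = 563/2160
d_3 = (P=167/540, Q=127/540, R=421/2160, S=563/2160)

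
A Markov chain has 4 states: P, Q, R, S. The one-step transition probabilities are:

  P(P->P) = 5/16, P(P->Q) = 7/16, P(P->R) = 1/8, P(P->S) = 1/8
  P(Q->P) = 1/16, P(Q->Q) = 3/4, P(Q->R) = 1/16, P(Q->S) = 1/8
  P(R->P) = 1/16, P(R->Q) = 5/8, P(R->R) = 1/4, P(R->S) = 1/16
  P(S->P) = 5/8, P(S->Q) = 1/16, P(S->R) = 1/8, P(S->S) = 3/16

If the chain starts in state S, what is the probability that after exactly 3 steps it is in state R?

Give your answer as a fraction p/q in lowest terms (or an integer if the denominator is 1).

Computing P^3 by repeated multiplication:
P^1 =
  P: [5/16, 7/16, 1/8, 1/8]
  Q: [1/16, 3/4, 1/16, 1/8]
  R: [1/16, 5/8, 1/4, 1/16]
  S: [5/8, 1/16, 1/8, 3/16]
P^2 =
  P: [27/128, 141/256, 29/256, 1/8]
  Q: [19/128, 163/256, 11/128, 33/256]
  R: [29/256, 21/32, 15/128, 29/256]
  S: [83/256, 105/256, 35/256, 33/256]
P^3 =
  P: [95/512, 299/512, 429/4096, 515/4096]
  Q: [705/4096, 2475/4096, 393/4096, 523/4096]
  R: [633/4096, 637/1024, 101/1024, 511/4096]
  S: [885/4096, 139/256, 477/4096, 255/2048]

(P^3)[S -> R] = 477/4096

Answer: 477/4096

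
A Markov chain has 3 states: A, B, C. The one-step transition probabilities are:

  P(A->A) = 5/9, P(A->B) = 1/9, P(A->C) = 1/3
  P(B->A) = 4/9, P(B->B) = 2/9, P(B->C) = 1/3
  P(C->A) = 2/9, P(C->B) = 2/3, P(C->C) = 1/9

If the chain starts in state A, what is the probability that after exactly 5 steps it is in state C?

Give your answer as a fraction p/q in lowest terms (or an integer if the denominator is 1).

Computing P^5 by repeated multiplication:
P^1 =
  A: [5/9, 1/9, 1/3]
  B: [4/9, 2/9, 1/3]
  C: [2/9, 2/3, 1/9]
P^2 =
  A: [35/81, 25/81, 7/27]
  B: [34/81, 26/81, 7/27]
  C: [4/9, 20/81, 25/81]
P^3 =
  A: [317/729, 211/729, 67/243]
  B: [316/729, 212/729, 67/243]
  C: [310/729, 226/729, 193/729]
P^4 =
  A: [2831/6561, 1945/6561, 595/2187]
  B: [2830/6561, 1946/6561, 595/2187]
  C: [2840/6561, 640/2187, 1801/6561]
P^5 =
  A: [25505/59049, 17431/59049, 5371/19683]
  B: [25504/59049, 17432/59049, 5371/19683]
  C: [8494/19683, 17486/59049, 16081/59049]

(P^5)[A -> C] = 5371/19683

Answer: 5371/19683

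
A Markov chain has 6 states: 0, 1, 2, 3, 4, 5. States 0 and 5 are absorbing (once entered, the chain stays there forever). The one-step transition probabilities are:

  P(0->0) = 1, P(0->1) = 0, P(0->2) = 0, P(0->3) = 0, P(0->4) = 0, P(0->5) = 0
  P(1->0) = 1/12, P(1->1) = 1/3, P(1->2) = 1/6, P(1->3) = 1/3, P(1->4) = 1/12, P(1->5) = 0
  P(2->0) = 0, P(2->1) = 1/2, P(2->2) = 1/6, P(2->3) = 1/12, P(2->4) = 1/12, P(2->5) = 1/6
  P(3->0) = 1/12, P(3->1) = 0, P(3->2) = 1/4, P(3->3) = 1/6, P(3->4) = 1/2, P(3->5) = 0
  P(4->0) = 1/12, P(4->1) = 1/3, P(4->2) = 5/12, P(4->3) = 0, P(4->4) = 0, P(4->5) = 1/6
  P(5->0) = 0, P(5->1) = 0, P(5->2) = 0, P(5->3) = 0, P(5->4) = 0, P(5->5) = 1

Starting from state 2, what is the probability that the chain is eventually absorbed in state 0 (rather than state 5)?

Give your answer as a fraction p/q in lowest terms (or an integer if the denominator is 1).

Let a_i = P(absorbed in 0 | start in state i).
Boundary conditions: a_0 = 1, a_5 = 0.
For each transient state i, a_i = sum_j P(i->j) * a_j:
  a_1 = 1/12*a_0 + 1/3*a_1 + 1/6*a_2 + 1/3*a_3 + 1/12*a_4 + 0*a_5
  a_2 = 0*a_0 + 1/2*a_1 + 1/6*a_2 + 1/12*a_3 + 1/12*a_4 + 1/6*a_5
  a_3 = 1/12*a_0 + 0*a_1 + 1/4*a_2 + 1/6*a_3 + 1/2*a_4 + 0*a_5
  a_4 = 1/12*a_0 + 1/3*a_1 + 5/12*a_2 + 0*a_3 + 0*a_4 + 1/6*a_5

Substituting a_0 = 1 and a_5 = 0, rearrange to (I - Q) a = r where r[i] = P(i -> 0):
  [2/3, -1/6, -1/3, -1/12] . (a_1, a_2, a_3, a_4) = 1/12
  [-1/2, 5/6, -1/12, -1/12] . (a_1, a_2, a_3, a_4) = 0
  [0, -1/4, 5/6, -1/2] . (a_1, a_2, a_3, a_4) = 1/12
  [-1/3, -5/12, 0, 1] . (a_1, a_2, a_3, a_4) = 1/12

Solving yields:
  a_1 = 977/1912
  a_2 = 189/478
  a_3 = 449/956
  a_4 = 100/239

Starting state is 2, so the absorption probability is a_2 = 189/478.

Answer: 189/478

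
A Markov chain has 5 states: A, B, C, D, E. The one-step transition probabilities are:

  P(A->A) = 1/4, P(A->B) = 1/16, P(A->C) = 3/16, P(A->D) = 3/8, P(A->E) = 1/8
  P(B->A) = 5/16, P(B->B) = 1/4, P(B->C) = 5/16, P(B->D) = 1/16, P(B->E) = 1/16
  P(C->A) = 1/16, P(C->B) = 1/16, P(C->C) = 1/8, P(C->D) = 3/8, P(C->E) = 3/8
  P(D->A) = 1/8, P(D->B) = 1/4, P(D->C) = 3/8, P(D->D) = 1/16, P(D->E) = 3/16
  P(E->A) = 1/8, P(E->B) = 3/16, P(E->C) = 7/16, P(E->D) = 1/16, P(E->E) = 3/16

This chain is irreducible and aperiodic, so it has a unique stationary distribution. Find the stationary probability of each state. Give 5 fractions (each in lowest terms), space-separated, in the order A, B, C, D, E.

The stationary distribution satisfies pi = pi * P, i.e.:
  pi_A = 1/4*pi_A + 5/16*pi_B + 1/16*pi_C + 1/8*pi_D + 1/8*pi_E
  pi_B = 1/16*pi_A + 1/4*pi_B + 1/16*pi_C + 1/4*pi_D + 3/16*pi_E
  pi_C = 3/16*pi_A + 5/16*pi_B + 1/8*pi_C + 3/8*pi_D + 7/16*pi_E
  pi_D = 3/8*pi_A + 1/16*pi_B + 3/8*pi_C + 1/16*pi_D + 1/16*pi_E
  pi_E = 1/8*pi_A + 1/16*pi_B + 3/8*pi_C + 3/16*pi_D + 3/16*pi_E
with normalization: pi_A + pi_B + pi_C + pi_D + pi_E = 1.

Using the first 4 balance equations plus normalization, the linear system A*pi = b is:
  [-3/4, 5/16, 1/16, 1/8, 1/8] . pi = 0
  [1/16, -3/4, 1/16, 1/4, 3/16] . pi = 0
  [3/16, 5/16, -7/8, 3/8, 7/16] . pi = 0
  [3/8, 1/16, 3/8, -15/16, 1/16] . pi = 0
  [1, 1, 1, 1, 1] . pi = 1

Solving yields:
  pi_A = 5563/35625
  pi_B = 5528/35625
  pi_C = 9952/35625
  pi_D = 283/1425
  pi_E = 7507/35625

Verification (pi * P):
  5563/35625*1/4 + 5528/35625*5/16 + 9952/35625*1/16 + 283/1425*1/8 + 7507/35625*1/8 = 5563/35625 = pi_A  (ok)
  5563/35625*1/16 + 5528/35625*1/4 + 9952/35625*1/16 + 283/1425*1/4 + 7507/35625*3/16 = 5528/35625 = pi_B  (ok)
  5563/35625*3/16 + 5528/35625*5/16 + 9952/35625*1/8 + 283/1425*3/8 + 7507/35625*7/16 = 9952/35625 = pi_C  (ok)
  5563/35625*3/8 + 5528/35625*1/16 + 9952/35625*3/8 + 283/1425*1/16 + 7507/35625*1/16 = 283/1425 = pi_D  (ok)
  5563/35625*1/8 + 5528/35625*1/16 + 9952/35625*3/8 + 283/1425*3/16 + 7507/35625*3/16 = 7507/35625 = pi_E  (ok)

Answer: 5563/35625 5528/35625 9952/35625 283/1425 7507/35625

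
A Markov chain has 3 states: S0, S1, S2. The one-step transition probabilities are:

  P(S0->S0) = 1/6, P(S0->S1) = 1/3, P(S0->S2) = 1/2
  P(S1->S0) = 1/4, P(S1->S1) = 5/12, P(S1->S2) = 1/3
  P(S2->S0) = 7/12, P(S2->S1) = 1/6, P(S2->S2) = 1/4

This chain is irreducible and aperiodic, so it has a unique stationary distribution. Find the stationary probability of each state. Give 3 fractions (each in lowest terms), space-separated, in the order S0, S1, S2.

Answer: 55/161 48/161 58/161

Derivation:
The stationary distribution satisfies pi = pi * P, i.e.:
  pi_S0 = 1/6*pi_S0 + 1/4*pi_S1 + 7/12*pi_S2
  pi_S1 = 1/3*pi_S0 + 5/12*pi_S1 + 1/6*pi_S2
  pi_S2 = 1/2*pi_S0 + 1/3*pi_S1 + 1/4*pi_S2
with normalization: pi_S0 + pi_S1 + pi_S2 = 1.

Using the first 2 balance equations plus normalization, the linear system A*pi = b is:
  [-5/6, 1/4, 7/12] . pi = 0
  [1/3, -7/12, 1/6] . pi = 0
  [1, 1, 1] . pi = 1

Solving yields:
  pi_S0 = 55/161
  pi_S1 = 48/161
  pi_S2 = 58/161

Verification (pi * P):
  55/161*1/6 + 48/161*1/4 + 58/161*7/12 = 55/161 = pi_S0  (ok)
  55/161*1/3 + 48/161*5/12 + 58/161*1/6 = 48/161 = pi_S1  (ok)
  55/161*1/2 + 48/161*1/3 + 58/161*1/4 = 58/161 = pi_S2  (ok)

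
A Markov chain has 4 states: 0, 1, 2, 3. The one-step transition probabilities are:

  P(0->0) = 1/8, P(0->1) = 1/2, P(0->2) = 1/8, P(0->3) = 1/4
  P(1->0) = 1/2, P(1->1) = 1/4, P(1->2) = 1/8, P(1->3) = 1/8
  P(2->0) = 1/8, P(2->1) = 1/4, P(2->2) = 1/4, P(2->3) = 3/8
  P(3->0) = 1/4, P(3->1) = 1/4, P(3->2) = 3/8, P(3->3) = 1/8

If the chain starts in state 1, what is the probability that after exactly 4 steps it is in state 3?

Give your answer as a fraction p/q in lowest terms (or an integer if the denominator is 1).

Computing P^4 by repeated multiplication:
P^1 =
  0: [1/8, 1/2, 1/8, 1/4]
  1: [1/2, 1/4, 1/8, 1/8]
  2: [1/8, 1/4, 1/4, 3/8]
  3: [1/4, 1/4, 3/8, 1/8]
P^2 =
  0: [11/32, 9/32, 13/64, 11/64]
  1: [15/64, 3/8, 11/64, 7/32]
  2: [17/64, 9/32, 1/4, 13/64]
  3: [15/64, 5/16, 13/64, 1/4]
P^3 =
  0: [129/512, 43/128, 99/512, 7/32]
  1: [75/256, 79/256, 103/512, 101/512]
  2: [131/512, 81/256, 53/256, 113/512]
  3: [35/128, 79/256, 109/512, 105/512]
P^4 =
  0: [285/1024, 641/2048, 835/4096, 839/4096]
  1: [1087/4096, 331/1024, 817/4096, 217/1024]
  2: [1111/4096, 643/2048, 211/1024, 855/4096]
  3: [1091/4096, 163/512, 831/4096, 435/2048]

(P^4)[1 -> 3] = 217/1024

Answer: 217/1024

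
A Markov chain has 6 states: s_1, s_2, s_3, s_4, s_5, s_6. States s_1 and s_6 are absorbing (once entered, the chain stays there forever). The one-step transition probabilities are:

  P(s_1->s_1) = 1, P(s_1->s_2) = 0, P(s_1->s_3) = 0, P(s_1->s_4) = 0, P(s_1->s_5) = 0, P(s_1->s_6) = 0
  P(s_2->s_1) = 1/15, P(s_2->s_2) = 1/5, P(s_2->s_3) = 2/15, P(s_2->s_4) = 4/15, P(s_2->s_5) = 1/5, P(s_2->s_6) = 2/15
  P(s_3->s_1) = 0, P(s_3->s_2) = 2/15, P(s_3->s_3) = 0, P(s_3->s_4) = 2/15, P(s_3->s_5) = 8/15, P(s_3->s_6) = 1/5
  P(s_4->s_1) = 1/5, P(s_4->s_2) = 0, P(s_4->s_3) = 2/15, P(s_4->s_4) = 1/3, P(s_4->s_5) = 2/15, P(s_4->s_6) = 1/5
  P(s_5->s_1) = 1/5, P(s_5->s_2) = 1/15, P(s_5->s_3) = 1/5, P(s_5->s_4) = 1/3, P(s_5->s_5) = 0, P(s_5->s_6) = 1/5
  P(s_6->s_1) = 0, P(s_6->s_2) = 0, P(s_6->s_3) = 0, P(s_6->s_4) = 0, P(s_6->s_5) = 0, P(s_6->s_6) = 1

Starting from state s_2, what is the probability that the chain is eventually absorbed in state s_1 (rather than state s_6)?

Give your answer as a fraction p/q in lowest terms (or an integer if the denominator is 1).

Let a_i = P(absorbed in s_1 | start in state i).
Boundary conditions: a_s_1 = 1, a_s_6 = 0.
For each transient state i, a_i = sum_j P(i->j) * a_j:
  a_s_2 = 1/15*a_s_1 + 1/5*a_s_2 + 2/15*a_s_3 + 4/15*a_s_4 + 1/5*a_s_5 + 2/15*a_s_6
  a_s_3 = 0*a_s_1 + 2/15*a_s_2 + 0*a_s_3 + 2/15*a_s_4 + 8/15*a_s_5 + 1/5*a_s_6
  a_s_4 = 1/5*a_s_1 + 0*a_s_2 + 2/15*a_s_3 + 1/3*a_s_4 + 2/15*a_s_5 + 1/5*a_s_6
  a_s_5 = 1/5*a_s_1 + 1/15*a_s_2 + 1/5*a_s_3 + 1/3*a_s_4 + 0*a_s_5 + 1/5*a_s_6

Substituting a_s_1 = 1 and a_s_6 = 0, rearrange to (I - Q) a = r where r[i] = P(i -> s_1):
  [4/5, -2/15, -4/15, -1/5] . (a_s_2, a_s_3, a_s_4, a_s_5) = 1/15
  [-2/15, 1, -2/15, -8/15] . (a_s_2, a_s_3, a_s_4, a_s_5) = 0
  [0, -2/15, 2/3, -2/15] . (a_s_2, a_s_3, a_s_4, a_s_5) = 1/5
  [-1/15, -1/5, -1/3, 1] . (a_s_2, a_s_3, a_s_4, a_s_5) = 1/5

Solving yields:
  a_s_2 = 7639/18618
  a_s_3 = 3332/9309
  a_s_4 = 8605/18618
  a_s_5 = 4217/9309

Starting state is s_2, so the absorption probability is a_s_2 = 7639/18618.

Answer: 7639/18618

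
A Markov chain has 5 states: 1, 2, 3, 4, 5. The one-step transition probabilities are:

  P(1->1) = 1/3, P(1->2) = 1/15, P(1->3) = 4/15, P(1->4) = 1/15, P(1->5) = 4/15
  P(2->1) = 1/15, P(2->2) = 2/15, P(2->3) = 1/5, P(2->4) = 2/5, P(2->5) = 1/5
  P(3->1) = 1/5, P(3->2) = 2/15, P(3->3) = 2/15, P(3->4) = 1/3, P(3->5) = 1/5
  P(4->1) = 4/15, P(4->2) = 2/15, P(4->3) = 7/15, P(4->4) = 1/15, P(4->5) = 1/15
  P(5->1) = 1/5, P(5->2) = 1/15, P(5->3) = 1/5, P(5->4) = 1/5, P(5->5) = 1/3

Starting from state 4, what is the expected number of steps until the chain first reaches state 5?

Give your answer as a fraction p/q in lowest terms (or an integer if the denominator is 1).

Let h_i = expected steps to first reach 5 from state i.
Boundary: h_5 = 0.
First-step equations for the other states:
  h_1 = 1 + 1/3*h_1 + 1/15*h_2 + 4/15*h_3 + 1/15*h_4 + 4/15*h_5
  h_2 = 1 + 1/15*h_1 + 2/15*h_2 + 1/5*h_3 + 2/5*h_4 + 1/5*h_5
  h_3 = 1 + 1/5*h_1 + 2/15*h_2 + 2/15*h_3 + 1/3*h_4 + 1/5*h_5
  h_4 = 1 + 4/15*h_1 + 2/15*h_2 + 7/15*h_3 + 1/15*h_4 + 1/15*h_5

Substituting h_5 = 0 and rearranging gives the linear system (I - Q) h = 1:
  [2/3, -1/15, -4/15, -1/15] . (h_1, h_2, h_3, h_4) = 1
  [-1/15, 13/15, -1/5, -2/5] . (h_1, h_2, h_3, h_4) = 1
  [-1/5, -2/15, 13/15, -1/3] . (h_1, h_2, h_3, h_4) = 1
  [-4/15, -2/15, -7/15, 14/15] . (h_1, h_2, h_3, h_4) = 1

Solving yields:
  h_1 = 16605/3464
  h_2 = 19035/3464
  h_3 = 2330/433
  h_4 = 20495/3464

Starting state is 4, so the expected hitting time is h_4 = 20495/3464.

Answer: 20495/3464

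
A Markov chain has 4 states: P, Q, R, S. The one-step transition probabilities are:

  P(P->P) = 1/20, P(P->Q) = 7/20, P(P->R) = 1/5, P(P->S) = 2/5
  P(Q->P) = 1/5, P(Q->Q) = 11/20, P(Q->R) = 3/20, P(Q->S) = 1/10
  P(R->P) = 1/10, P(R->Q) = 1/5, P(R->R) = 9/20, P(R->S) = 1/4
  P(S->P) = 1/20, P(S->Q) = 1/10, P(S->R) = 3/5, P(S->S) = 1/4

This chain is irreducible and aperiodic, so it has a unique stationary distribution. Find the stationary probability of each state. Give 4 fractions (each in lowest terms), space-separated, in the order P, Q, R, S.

Answer: 595/5256 175/584 1919/5256 389/1752

Derivation:
The stationary distribution satisfies pi = pi * P, i.e.:
  pi_P = 1/20*pi_P + 1/5*pi_Q + 1/10*pi_R + 1/20*pi_S
  pi_Q = 7/20*pi_P + 11/20*pi_Q + 1/5*pi_R + 1/10*pi_S
  pi_R = 1/5*pi_P + 3/20*pi_Q + 9/20*pi_R + 3/5*pi_S
  pi_S = 2/5*pi_P + 1/10*pi_Q + 1/4*pi_R + 1/4*pi_S
with normalization: pi_P + pi_Q + pi_R + pi_S = 1.

Using the first 3 balance equations plus normalization, the linear system A*pi = b is:
  [-19/20, 1/5, 1/10, 1/20] . pi = 0
  [7/20, -9/20, 1/5, 1/10] . pi = 0
  [1/5, 3/20, -11/20, 3/5] . pi = 0
  [1, 1, 1, 1] . pi = 1

Solving yields:
  pi_P = 595/5256
  pi_Q = 175/584
  pi_R = 1919/5256
  pi_S = 389/1752

Verification (pi * P):
  595/5256*1/20 + 175/584*1/5 + 1919/5256*1/10 + 389/1752*1/20 = 595/5256 = pi_P  (ok)
  595/5256*7/20 + 175/584*11/20 + 1919/5256*1/5 + 389/1752*1/10 = 175/584 = pi_Q  (ok)
  595/5256*1/5 + 175/584*3/20 + 1919/5256*9/20 + 389/1752*3/5 = 1919/5256 = pi_R  (ok)
  595/5256*2/5 + 175/584*1/10 + 1919/5256*1/4 + 389/1752*1/4 = 389/1752 = pi_S  (ok)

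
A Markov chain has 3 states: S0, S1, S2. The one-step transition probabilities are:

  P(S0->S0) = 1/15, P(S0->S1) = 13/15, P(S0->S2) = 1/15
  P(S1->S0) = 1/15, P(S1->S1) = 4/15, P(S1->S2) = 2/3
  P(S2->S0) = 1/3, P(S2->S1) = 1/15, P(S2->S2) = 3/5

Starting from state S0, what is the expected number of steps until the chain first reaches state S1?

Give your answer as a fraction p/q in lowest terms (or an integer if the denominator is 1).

Let h_i = expected steps to first reach S1 from state i.
Boundary: h_S1 = 0.
First-step equations for the other states:
  h_S0 = 1 + 1/15*h_S0 + 13/15*h_S1 + 1/15*h_S2
  h_S2 = 1 + 1/3*h_S0 + 1/15*h_S1 + 3/5*h_S2

Substituting h_S1 = 0 and rearranging gives the linear system (I - Q) h = 1:
  [14/15, -1/15] . (h_S0, h_S2) = 1
  [-1/3, 2/5] . (h_S0, h_S2) = 1

Solving yields:
  h_S0 = 105/79
  h_S2 = 285/79

Starting state is S0, so the expected hitting time is h_S0 = 105/79.

Answer: 105/79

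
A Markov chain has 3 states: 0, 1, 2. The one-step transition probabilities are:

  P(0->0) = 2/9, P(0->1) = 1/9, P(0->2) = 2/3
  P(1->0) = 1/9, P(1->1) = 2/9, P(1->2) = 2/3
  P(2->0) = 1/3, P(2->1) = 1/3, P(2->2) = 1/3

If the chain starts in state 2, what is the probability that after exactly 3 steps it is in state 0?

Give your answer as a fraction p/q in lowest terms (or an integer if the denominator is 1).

Computing P^3 by repeated multiplication:
P^1 =
  0: [2/9, 1/9, 2/3]
  1: [1/9, 2/9, 2/3]
  2: [1/3, 1/3, 1/3]
P^2 =
  0: [23/81, 22/81, 4/9]
  1: [22/81, 23/81, 4/9]
  2: [2/9, 2/9, 5/9]
P^3 =
  0: [176/729, 175/729, 14/27]
  1: [175/729, 176/729, 14/27]
  2: [7/27, 7/27, 13/27]

(P^3)[2 -> 0] = 7/27

Answer: 7/27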